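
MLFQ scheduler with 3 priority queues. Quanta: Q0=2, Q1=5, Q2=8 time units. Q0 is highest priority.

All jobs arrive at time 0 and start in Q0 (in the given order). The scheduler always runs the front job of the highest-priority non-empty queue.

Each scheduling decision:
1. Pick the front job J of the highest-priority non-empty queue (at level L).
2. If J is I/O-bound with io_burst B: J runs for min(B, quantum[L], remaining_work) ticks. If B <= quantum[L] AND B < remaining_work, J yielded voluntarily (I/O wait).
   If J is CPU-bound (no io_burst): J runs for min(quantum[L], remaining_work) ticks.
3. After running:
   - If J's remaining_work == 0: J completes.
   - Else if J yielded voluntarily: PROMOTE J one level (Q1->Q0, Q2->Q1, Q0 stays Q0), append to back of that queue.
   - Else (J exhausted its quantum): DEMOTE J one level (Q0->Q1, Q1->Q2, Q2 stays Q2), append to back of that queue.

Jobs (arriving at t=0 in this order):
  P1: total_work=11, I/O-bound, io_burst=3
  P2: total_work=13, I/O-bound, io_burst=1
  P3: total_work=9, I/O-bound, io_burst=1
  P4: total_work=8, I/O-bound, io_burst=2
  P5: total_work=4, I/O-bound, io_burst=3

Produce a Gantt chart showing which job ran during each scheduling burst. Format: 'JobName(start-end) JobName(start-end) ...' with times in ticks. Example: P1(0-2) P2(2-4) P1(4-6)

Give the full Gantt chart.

Answer: P1(0-2) P2(2-3) P3(3-4) P4(4-6) P5(6-8) P2(8-9) P3(9-10) P4(10-12) P2(12-13) P3(13-14) P4(14-16) P2(16-17) P3(17-18) P4(18-20) P2(20-21) P3(21-22) P2(22-23) P3(23-24) P2(24-25) P3(25-26) P2(26-27) P3(27-28) P2(28-29) P3(29-30) P2(30-31) P2(31-32) P2(32-33) P2(33-34) P1(34-37) P1(37-39) P5(39-41) P1(41-44) P1(44-45)

Derivation:
t=0-2: P1@Q0 runs 2, rem=9, quantum used, demote→Q1. Q0=[P2,P3,P4,P5] Q1=[P1] Q2=[]
t=2-3: P2@Q0 runs 1, rem=12, I/O yield, promote→Q0. Q0=[P3,P4,P5,P2] Q1=[P1] Q2=[]
t=3-4: P3@Q0 runs 1, rem=8, I/O yield, promote→Q0. Q0=[P4,P5,P2,P3] Q1=[P1] Q2=[]
t=4-6: P4@Q0 runs 2, rem=6, I/O yield, promote→Q0. Q0=[P5,P2,P3,P4] Q1=[P1] Q2=[]
t=6-8: P5@Q0 runs 2, rem=2, quantum used, demote→Q1. Q0=[P2,P3,P4] Q1=[P1,P5] Q2=[]
t=8-9: P2@Q0 runs 1, rem=11, I/O yield, promote→Q0. Q0=[P3,P4,P2] Q1=[P1,P5] Q2=[]
t=9-10: P3@Q0 runs 1, rem=7, I/O yield, promote→Q0. Q0=[P4,P2,P3] Q1=[P1,P5] Q2=[]
t=10-12: P4@Q0 runs 2, rem=4, I/O yield, promote→Q0. Q0=[P2,P3,P4] Q1=[P1,P5] Q2=[]
t=12-13: P2@Q0 runs 1, rem=10, I/O yield, promote→Q0. Q0=[P3,P4,P2] Q1=[P1,P5] Q2=[]
t=13-14: P3@Q0 runs 1, rem=6, I/O yield, promote→Q0. Q0=[P4,P2,P3] Q1=[P1,P5] Q2=[]
t=14-16: P4@Q0 runs 2, rem=2, I/O yield, promote→Q0. Q0=[P2,P3,P4] Q1=[P1,P5] Q2=[]
t=16-17: P2@Q0 runs 1, rem=9, I/O yield, promote→Q0. Q0=[P3,P4,P2] Q1=[P1,P5] Q2=[]
t=17-18: P3@Q0 runs 1, rem=5, I/O yield, promote→Q0. Q0=[P4,P2,P3] Q1=[P1,P5] Q2=[]
t=18-20: P4@Q0 runs 2, rem=0, completes. Q0=[P2,P3] Q1=[P1,P5] Q2=[]
t=20-21: P2@Q0 runs 1, rem=8, I/O yield, promote→Q0. Q0=[P3,P2] Q1=[P1,P5] Q2=[]
t=21-22: P3@Q0 runs 1, rem=4, I/O yield, promote→Q0. Q0=[P2,P3] Q1=[P1,P5] Q2=[]
t=22-23: P2@Q0 runs 1, rem=7, I/O yield, promote→Q0. Q0=[P3,P2] Q1=[P1,P5] Q2=[]
t=23-24: P3@Q0 runs 1, rem=3, I/O yield, promote→Q0. Q0=[P2,P3] Q1=[P1,P5] Q2=[]
t=24-25: P2@Q0 runs 1, rem=6, I/O yield, promote→Q0. Q0=[P3,P2] Q1=[P1,P5] Q2=[]
t=25-26: P3@Q0 runs 1, rem=2, I/O yield, promote→Q0. Q0=[P2,P3] Q1=[P1,P5] Q2=[]
t=26-27: P2@Q0 runs 1, rem=5, I/O yield, promote→Q0. Q0=[P3,P2] Q1=[P1,P5] Q2=[]
t=27-28: P3@Q0 runs 1, rem=1, I/O yield, promote→Q0. Q0=[P2,P3] Q1=[P1,P5] Q2=[]
t=28-29: P2@Q0 runs 1, rem=4, I/O yield, promote→Q0. Q0=[P3,P2] Q1=[P1,P5] Q2=[]
t=29-30: P3@Q0 runs 1, rem=0, completes. Q0=[P2] Q1=[P1,P5] Q2=[]
t=30-31: P2@Q0 runs 1, rem=3, I/O yield, promote→Q0. Q0=[P2] Q1=[P1,P5] Q2=[]
t=31-32: P2@Q0 runs 1, rem=2, I/O yield, promote→Q0. Q0=[P2] Q1=[P1,P5] Q2=[]
t=32-33: P2@Q0 runs 1, rem=1, I/O yield, promote→Q0. Q0=[P2] Q1=[P1,P5] Q2=[]
t=33-34: P2@Q0 runs 1, rem=0, completes. Q0=[] Q1=[P1,P5] Q2=[]
t=34-37: P1@Q1 runs 3, rem=6, I/O yield, promote→Q0. Q0=[P1] Q1=[P5] Q2=[]
t=37-39: P1@Q0 runs 2, rem=4, quantum used, demote→Q1. Q0=[] Q1=[P5,P1] Q2=[]
t=39-41: P5@Q1 runs 2, rem=0, completes. Q0=[] Q1=[P1] Q2=[]
t=41-44: P1@Q1 runs 3, rem=1, I/O yield, promote→Q0. Q0=[P1] Q1=[] Q2=[]
t=44-45: P1@Q0 runs 1, rem=0, completes. Q0=[] Q1=[] Q2=[]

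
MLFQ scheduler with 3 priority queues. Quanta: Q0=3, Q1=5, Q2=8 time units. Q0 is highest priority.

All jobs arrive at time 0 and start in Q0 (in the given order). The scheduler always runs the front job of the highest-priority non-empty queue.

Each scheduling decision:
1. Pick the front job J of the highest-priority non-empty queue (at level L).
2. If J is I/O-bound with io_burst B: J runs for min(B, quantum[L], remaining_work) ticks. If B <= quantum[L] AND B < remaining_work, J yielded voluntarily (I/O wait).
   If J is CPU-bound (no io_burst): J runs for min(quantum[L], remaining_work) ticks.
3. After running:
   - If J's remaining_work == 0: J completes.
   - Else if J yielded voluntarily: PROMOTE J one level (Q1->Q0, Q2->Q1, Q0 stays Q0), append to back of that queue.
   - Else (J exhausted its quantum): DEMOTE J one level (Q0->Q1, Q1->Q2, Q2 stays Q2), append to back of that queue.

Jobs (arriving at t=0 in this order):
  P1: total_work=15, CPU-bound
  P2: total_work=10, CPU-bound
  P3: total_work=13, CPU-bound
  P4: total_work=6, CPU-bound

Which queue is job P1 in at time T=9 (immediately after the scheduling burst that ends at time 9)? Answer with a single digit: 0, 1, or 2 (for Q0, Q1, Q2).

t=0-3: P1@Q0 runs 3, rem=12, quantum used, demote→Q1. Q0=[P2,P3,P4] Q1=[P1] Q2=[]
t=3-6: P2@Q0 runs 3, rem=7, quantum used, demote→Q1. Q0=[P3,P4] Q1=[P1,P2] Q2=[]
t=6-9: P3@Q0 runs 3, rem=10, quantum used, demote→Q1. Q0=[P4] Q1=[P1,P2,P3] Q2=[]
t=9-12: P4@Q0 runs 3, rem=3, quantum used, demote→Q1. Q0=[] Q1=[P1,P2,P3,P4] Q2=[]
t=12-17: P1@Q1 runs 5, rem=7, quantum used, demote→Q2. Q0=[] Q1=[P2,P3,P4] Q2=[P1]
t=17-22: P2@Q1 runs 5, rem=2, quantum used, demote→Q2. Q0=[] Q1=[P3,P4] Q2=[P1,P2]
t=22-27: P3@Q1 runs 5, rem=5, quantum used, demote→Q2. Q0=[] Q1=[P4] Q2=[P1,P2,P3]
t=27-30: P4@Q1 runs 3, rem=0, completes. Q0=[] Q1=[] Q2=[P1,P2,P3]
t=30-37: P1@Q2 runs 7, rem=0, completes. Q0=[] Q1=[] Q2=[P2,P3]
t=37-39: P2@Q2 runs 2, rem=0, completes. Q0=[] Q1=[] Q2=[P3]
t=39-44: P3@Q2 runs 5, rem=0, completes. Q0=[] Q1=[] Q2=[]

Answer: 1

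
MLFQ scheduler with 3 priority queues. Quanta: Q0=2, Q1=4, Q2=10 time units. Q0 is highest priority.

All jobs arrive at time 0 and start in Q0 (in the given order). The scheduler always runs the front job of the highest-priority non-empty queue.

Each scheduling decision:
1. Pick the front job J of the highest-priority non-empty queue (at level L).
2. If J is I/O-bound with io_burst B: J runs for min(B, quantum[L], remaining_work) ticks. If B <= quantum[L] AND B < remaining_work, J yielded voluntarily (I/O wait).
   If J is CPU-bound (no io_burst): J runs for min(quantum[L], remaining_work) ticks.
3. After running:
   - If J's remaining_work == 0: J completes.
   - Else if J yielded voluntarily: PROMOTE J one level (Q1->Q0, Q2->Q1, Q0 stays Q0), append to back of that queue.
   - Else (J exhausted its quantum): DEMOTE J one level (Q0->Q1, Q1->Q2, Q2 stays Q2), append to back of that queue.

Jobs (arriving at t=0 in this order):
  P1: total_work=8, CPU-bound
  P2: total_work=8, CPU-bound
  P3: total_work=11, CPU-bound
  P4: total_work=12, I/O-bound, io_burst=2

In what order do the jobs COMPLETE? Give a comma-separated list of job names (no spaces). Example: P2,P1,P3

Answer: P4,P1,P2,P3

Derivation:
t=0-2: P1@Q0 runs 2, rem=6, quantum used, demote→Q1. Q0=[P2,P3,P4] Q1=[P1] Q2=[]
t=2-4: P2@Q0 runs 2, rem=6, quantum used, demote→Q1. Q0=[P3,P4] Q1=[P1,P2] Q2=[]
t=4-6: P3@Q0 runs 2, rem=9, quantum used, demote→Q1. Q0=[P4] Q1=[P1,P2,P3] Q2=[]
t=6-8: P4@Q0 runs 2, rem=10, I/O yield, promote→Q0. Q0=[P4] Q1=[P1,P2,P3] Q2=[]
t=8-10: P4@Q0 runs 2, rem=8, I/O yield, promote→Q0. Q0=[P4] Q1=[P1,P2,P3] Q2=[]
t=10-12: P4@Q0 runs 2, rem=6, I/O yield, promote→Q0. Q0=[P4] Q1=[P1,P2,P3] Q2=[]
t=12-14: P4@Q0 runs 2, rem=4, I/O yield, promote→Q0. Q0=[P4] Q1=[P1,P2,P3] Q2=[]
t=14-16: P4@Q0 runs 2, rem=2, I/O yield, promote→Q0. Q0=[P4] Q1=[P1,P2,P3] Q2=[]
t=16-18: P4@Q0 runs 2, rem=0, completes. Q0=[] Q1=[P1,P2,P3] Q2=[]
t=18-22: P1@Q1 runs 4, rem=2, quantum used, demote→Q2. Q0=[] Q1=[P2,P3] Q2=[P1]
t=22-26: P2@Q1 runs 4, rem=2, quantum used, demote→Q2. Q0=[] Q1=[P3] Q2=[P1,P2]
t=26-30: P3@Q1 runs 4, rem=5, quantum used, demote→Q2. Q0=[] Q1=[] Q2=[P1,P2,P3]
t=30-32: P1@Q2 runs 2, rem=0, completes. Q0=[] Q1=[] Q2=[P2,P3]
t=32-34: P2@Q2 runs 2, rem=0, completes. Q0=[] Q1=[] Q2=[P3]
t=34-39: P3@Q2 runs 5, rem=0, completes. Q0=[] Q1=[] Q2=[]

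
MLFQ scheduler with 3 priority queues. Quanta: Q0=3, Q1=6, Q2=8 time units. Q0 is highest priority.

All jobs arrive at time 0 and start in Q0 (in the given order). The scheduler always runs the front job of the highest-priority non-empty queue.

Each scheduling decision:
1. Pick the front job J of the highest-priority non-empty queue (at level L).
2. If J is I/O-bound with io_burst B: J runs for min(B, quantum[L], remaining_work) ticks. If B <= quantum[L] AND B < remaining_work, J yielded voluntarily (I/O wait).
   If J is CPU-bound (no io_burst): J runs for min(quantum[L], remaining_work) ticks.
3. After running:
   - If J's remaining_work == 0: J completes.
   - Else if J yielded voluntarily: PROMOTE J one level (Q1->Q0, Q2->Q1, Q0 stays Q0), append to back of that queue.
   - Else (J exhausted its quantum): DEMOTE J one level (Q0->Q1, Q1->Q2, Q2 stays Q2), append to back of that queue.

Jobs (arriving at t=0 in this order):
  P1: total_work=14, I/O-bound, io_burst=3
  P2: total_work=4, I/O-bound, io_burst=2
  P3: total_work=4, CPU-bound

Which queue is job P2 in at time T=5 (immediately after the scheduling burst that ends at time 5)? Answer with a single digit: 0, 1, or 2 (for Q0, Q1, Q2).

t=0-3: P1@Q0 runs 3, rem=11, I/O yield, promote→Q0. Q0=[P2,P3,P1] Q1=[] Q2=[]
t=3-5: P2@Q0 runs 2, rem=2, I/O yield, promote→Q0. Q0=[P3,P1,P2] Q1=[] Q2=[]
t=5-8: P3@Q0 runs 3, rem=1, quantum used, demote→Q1. Q0=[P1,P2] Q1=[P3] Q2=[]
t=8-11: P1@Q0 runs 3, rem=8, I/O yield, promote→Q0. Q0=[P2,P1] Q1=[P3] Q2=[]
t=11-13: P2@Q0 runs 2, rem=0, completes. Q0=[P1] Q1=[P3] Q2=[]
t=13-16: P1@Q0 runs 3, rem=5, I/O yield, promote→Q0. Q0=[P1] Q1=[P3] Q2=[]
t=16-19: P1@Q0 runs 3, rem=2, I/O yield, promote→Q0. Q0=[P1] Q1=[P3] Q2=[]
t=19-21: P1@Q0 runs 2, rem=0, completes. Q0=[] Q1=[P3] Q2=[]
t=21-22: P3@Q1 runs 1, rem=0, completes. Q0=[] Q1=[] Q2=[]

Answer: 0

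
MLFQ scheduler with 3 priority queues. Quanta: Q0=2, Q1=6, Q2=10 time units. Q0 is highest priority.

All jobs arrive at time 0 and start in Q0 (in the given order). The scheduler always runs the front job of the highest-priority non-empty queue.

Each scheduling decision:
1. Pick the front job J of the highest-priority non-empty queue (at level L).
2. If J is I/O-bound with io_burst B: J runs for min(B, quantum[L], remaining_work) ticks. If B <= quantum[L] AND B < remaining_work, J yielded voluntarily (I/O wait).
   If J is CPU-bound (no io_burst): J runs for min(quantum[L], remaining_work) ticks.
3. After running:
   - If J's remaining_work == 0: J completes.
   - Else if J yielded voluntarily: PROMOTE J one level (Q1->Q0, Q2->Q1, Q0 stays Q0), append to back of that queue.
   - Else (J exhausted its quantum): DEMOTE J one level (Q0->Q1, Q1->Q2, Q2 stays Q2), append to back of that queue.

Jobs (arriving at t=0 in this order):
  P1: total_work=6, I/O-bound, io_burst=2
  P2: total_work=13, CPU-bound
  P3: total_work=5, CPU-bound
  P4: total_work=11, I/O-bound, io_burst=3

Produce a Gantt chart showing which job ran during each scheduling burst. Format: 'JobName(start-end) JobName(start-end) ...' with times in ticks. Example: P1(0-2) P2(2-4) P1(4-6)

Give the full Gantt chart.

t=0-2: P1@Q0 runs 2, rem=4, I/O yield, promote→Q0. Q0=[P2,P3,P4,P1] Q1=[] Q2=[]
t=2-4: P2@Q0 runs 2, rem=11, quantum used, demote→Q1. Q0=[P3,P4,P1] Q1=[P2] Q2=[]
t=4-6: P3@Q0 runs 2, rem=3, quantum used, demote→Q1. Q0=[P4,P1] Q1=[P2,P3] Q2=[]
t=6-8: P4@Q0 runs 2, rem=9, quantum used, demote→Q1. Q0=[P1] Q1=[P2,P3,P4] Q2=[]
t=8-10: P1@Q0 runs 2, rem=2, I/O yield, promote→Q0. Q0=[P1] Q1=[P2,P3,P4] Q2=[]
t=10-12: P1@Q0 runs 2, rem=0, completes. Q0=[] Q1=[P2,P3,P4] Q2=[]
t=12-18: P2@Q1 runs 6, rem=5, quantum used, demote→Q2. Q0=[] Q1=[P3,P4] Q2=[P2]
t=18-21: P3@Q1 runs 3, rem=0, completes. Q0=[] Q1=[P4] Q2=[P2]
t=21-24: P4@Q1 runs 3, rem=6, I/O yield, promote→Q0. Q0=[P4] Q1=[] Q2=[P2]
t=24-26: P4@Q0 runs 2, rem=4, quantum used, demote→Q1. Q0=[] Q1=[P4] Q2=[P2]
t=26-29: P4@Q1 runs 3, rem=1, I/O yield, promote→Q0. Q0=[P4] Q1=[] Q2=[P2]
t=29-30: P4@Q0 runs 1, rem=0, completes. Q0=[] Q1=[] Q2=[P2]
t=30-35: P2@Q2 runs 5, rem=0, completes. Q0=[] Q1=[] Q2=[]

Answer: P1(0-2) P2(2-4) P3(4-6) P4(6-8) P1(8-10) P1(10-12) P2(12-18) P3(18-21) P4(21-24) P4(24-26) P4(26-29) P4(29-30) P2(30-35)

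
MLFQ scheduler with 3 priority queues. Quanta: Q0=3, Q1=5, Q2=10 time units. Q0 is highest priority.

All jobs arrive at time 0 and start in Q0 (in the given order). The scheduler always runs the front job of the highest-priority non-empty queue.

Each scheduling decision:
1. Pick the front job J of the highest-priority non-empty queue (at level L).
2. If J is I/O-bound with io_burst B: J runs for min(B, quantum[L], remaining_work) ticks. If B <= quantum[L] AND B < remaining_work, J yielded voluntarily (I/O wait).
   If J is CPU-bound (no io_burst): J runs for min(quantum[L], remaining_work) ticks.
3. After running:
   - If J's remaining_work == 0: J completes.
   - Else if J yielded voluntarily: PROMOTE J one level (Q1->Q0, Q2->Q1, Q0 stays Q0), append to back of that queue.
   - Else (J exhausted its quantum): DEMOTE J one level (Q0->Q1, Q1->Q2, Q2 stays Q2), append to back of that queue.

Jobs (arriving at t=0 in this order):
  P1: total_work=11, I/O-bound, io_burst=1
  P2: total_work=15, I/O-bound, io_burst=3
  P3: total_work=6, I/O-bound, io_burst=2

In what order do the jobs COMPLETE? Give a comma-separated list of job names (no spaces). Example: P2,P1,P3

Answer: P3,P2,P1

Derivation:
t=0-1: P1@Q0 runs 1, rem=10, I/O yield, promote→Q0. Q0=[P2,P3,P1] Q1=[] Q2=[]
t=1-4: P2@Q0 runs 3, rem=12, I/O yield, promote→Q0. Q0=[P3,P1,P2] Q1=[] Q2=[]
t=4-6: P3@Q0 runs 2, rem=4, I/O yield, promote→Q0. Q0=[P1,P2,P3] Q1=[] Q2=[]
t=6-7: P1@Q0 runs 1, rem=9, I/O yield, promote→Q0. Q0=[P2,P3,P1] Q1=[] Q2=[]
t=7-10: P2@Q0 runs 3, rem=9, I/O yield, promote→Q0. Q0=[P3,P1,P2] Q1=[] Q2=[]
t=10-12: P3@Q0 runs 2, rem=2, I/O yield, promote→Q0. Q0=[P1,P2,P3] Q1=[] Q2=[]
t=12-13: P1@Q0 runs 1, rem=8, I/O yield, promote→Q0. Q0=[P2,P3,P1] Q1=[] Q2=[]
t=13-16: P2@Q0 runs 3, rem=6, I/O yield, promote→Q0. Q0=[P3,P1,P2] Q1=[] Q2=[]
t=16-18: P3@Q0 runs 2, rem=0, completes. Q0=[P1,P2] Q1=[] Q2=[]
t=18-19: P1@Q0 runs 1, rem=7, I/O yield, promote→Q0. Q0=[P2,P1] Q1=[] Q2=[]
t=19-22: P2@Q0 runs 3, rem=3, I/O yield, promote→Q0. Q0=[P1,P2] Q1=[] Q2=[]
t=22-23: P1@Q0 runs 1, rem=6, I/O yield, promote→Q0. Q0=[P2,P1] Q1=[] Q2=[]
t=23-26: P2@Q0 runs 3, rem=0, completes. Q0=[P1] Q1=[] Q2=[]
t=26-27: P1@Q0 runs 1, rem=5, I/O yield, promote→Q0. Q0=[P1] Q1=[] Q2=[]
t=27-28: P1@Q0 runs 1, rem=4, I/O yield, promote→Q0. Q0=[P1] Q1=[] Q2=[]
t=28-29: P1@Q0 runs 1, rem=3, I/O yield, promote→Q0. Q0=[P1] Q1=[] Q2=[]
t=29-30: P1@Q0 runs 1, rem=2, I/O yield, promote→Q0. Q0=[P1] Q1=[] Q2=[]
t=30-31: P1@Q0 runs 1, rem=1, I/O yield, promote→Q0. Q0=[P1] Q1=[] Q2=[]
t=31-32: P1@Q0 runs 1, rem=0, completes. Q0=[] Q1=[] Q2=[]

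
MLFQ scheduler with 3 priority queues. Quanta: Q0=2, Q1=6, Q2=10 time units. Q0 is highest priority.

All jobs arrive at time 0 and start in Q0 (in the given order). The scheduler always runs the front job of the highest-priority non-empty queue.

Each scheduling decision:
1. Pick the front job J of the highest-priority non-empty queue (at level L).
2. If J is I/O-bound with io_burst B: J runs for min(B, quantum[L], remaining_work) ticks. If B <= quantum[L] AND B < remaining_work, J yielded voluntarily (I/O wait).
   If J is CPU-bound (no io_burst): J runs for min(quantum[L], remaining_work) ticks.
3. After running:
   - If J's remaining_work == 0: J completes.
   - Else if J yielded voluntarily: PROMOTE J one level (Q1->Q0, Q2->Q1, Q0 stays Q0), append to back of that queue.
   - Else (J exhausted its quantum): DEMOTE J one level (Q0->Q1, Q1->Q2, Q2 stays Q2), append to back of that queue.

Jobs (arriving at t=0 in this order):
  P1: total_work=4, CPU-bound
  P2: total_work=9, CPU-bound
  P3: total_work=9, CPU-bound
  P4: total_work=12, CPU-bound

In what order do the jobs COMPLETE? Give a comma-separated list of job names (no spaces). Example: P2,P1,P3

t=0-2: P1@Q0 runs 2, rem=2, quantum used, demote→Q1. Q0=[P2,P3,P4] Q1=[P1] Q2=[]
t=2-4: P2@Q0 runs 2, rem=7, quantum used, demote→Q1. Q0=[P3,P4] Q1=[P1,P2] Q2=[]
t=4-6: P3@Q0 runs 2, rem=7, quantum used, demote→Q1. Q0=[P4] Q1=[P1,P2,P3] Q2=[]
t=6-8: P4@Q0 runs 2, rem=10, quantum used, demote→Q1. Q0=[] Q1=[P1,P2,P3,P4] Q2=[]
t=8-10: P1@Q1 runs 2, rem=0, completes. Q0=[] Q1=[P2,P3,P4] Q2=[]
t=10-16: P2@Q1 runs 6, rem=1, quantum used, demote→Q2. Q0=[] Q1=[P3,P4] Q2=[P2]
t=16-22: P3@Q1 runs 6, rem=1, quantum used, demote→Q2. Q0=[] Q1=[P4] Q2=[P2,P3]
t=22-28: P4@Q1 runs 6, rem=4, quantum used, demote→Q2. Q0=[] Q1=[] Q2=[P2,P3,P4]
t=28-29: P2@Q2 runs 1, rem=0, completes. Q0=[] Q1=[] Q2=[P3,P4]
t=29-30: P3@Q2 runs 1, rem=0, completes. Q0=[] Q1=[] Q2=[P4]
t=30-34: P4@Q2 runs 4, rem=0, completes. Q0=[] Q1=[] Q2=[]

Answer: P1,P2,P3,P4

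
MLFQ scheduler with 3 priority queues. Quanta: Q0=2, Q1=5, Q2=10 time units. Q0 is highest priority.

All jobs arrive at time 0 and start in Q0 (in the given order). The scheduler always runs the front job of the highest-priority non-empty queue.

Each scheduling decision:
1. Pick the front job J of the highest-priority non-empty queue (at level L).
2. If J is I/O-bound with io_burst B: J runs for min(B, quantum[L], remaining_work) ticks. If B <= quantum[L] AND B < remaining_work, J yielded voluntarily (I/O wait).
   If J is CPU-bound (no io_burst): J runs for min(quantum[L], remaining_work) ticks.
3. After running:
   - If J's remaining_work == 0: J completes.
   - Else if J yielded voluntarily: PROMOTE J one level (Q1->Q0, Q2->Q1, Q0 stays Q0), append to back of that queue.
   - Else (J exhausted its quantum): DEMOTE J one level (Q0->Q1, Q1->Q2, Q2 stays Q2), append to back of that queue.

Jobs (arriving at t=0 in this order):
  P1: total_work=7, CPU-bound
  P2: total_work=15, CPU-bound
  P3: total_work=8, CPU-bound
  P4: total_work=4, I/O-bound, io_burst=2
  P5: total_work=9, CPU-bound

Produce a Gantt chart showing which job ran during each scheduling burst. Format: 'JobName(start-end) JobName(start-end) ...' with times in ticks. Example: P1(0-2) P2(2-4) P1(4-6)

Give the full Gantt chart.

t=0-2: P1@Q0 runs 2, rem=5, quantum used, demote→Q1. Q0=[P2,P3,P4,P5] Q1=[P1] Q2=[]
t=2-4: P2@Q0 runs 2, rem=13, quantum used, demote→Q1. Q0=[P3,P4,P5] Q1=[P1,P2] Q2=[]
t=4-6: P3@Q0 runs 2, rem=6, quantum used, demote→Q1. Q0=[P4,P5] Q1=[P1,P2,P3] Q2=[]
t=6-8: P4@Q0 runs 2, rem=2, I/O yield, promote→Q0. Q0=[P5,P4] Q1=[P1,P2,P3] Q2=[]
t=8-10: P5@Q0 runs 2, rem=7, quantum used, demote→Q1. Q0=[P4] Q1=[P1,P2,P3,P5] Q2=[]
t=10-12: P4@Q0 runs 2, rem=0, completes. Q0=[] Q1=[P1,P2,P3,P5] Q2=[]
t=12-17: P1@Q1 runs 5, rem=0, completes. Q0=[] Q1=[P2,P3,P5] Q2=[]
t=17-22: P2@Q1 runs 5, rem=8, quantum used, demote→Q2. Q0=[] Q1=[P3,P5] Q2=[P2]
t=22-27: P3@Q1 runs 5, rem=1, quantum used, demote→Q2. Q0=[] Q1=[P5] Q2=[P2,P3]
t=27-32: P5@Q1 runs 5, rem=2, quantum used, demote→Q2. Q0=[] Q1=[] Q2=[P2,P3,P5]
t=32-40: P2@Q2 runs 8, rem=0, completes. Q0=[] Q1=[] Q2=[P3,P5]
t=40-41: P3@Q2 runs 1, rem=0, completes. Q0=[] Q1=[] Q2=[P5]
t=41-43: P5@Q2 runs 2, rem=0, completes. Q0=[] Q1=[] Q2=[]

Answer: P1(0-2) P2(2-4) P3(4-6) P4(6-8) P5(8-10) P4(10-12) P1(12-17) P2(17-22) P3(22-27) P5(27-32) P2(32-40) P3(40-41) P5(41-43)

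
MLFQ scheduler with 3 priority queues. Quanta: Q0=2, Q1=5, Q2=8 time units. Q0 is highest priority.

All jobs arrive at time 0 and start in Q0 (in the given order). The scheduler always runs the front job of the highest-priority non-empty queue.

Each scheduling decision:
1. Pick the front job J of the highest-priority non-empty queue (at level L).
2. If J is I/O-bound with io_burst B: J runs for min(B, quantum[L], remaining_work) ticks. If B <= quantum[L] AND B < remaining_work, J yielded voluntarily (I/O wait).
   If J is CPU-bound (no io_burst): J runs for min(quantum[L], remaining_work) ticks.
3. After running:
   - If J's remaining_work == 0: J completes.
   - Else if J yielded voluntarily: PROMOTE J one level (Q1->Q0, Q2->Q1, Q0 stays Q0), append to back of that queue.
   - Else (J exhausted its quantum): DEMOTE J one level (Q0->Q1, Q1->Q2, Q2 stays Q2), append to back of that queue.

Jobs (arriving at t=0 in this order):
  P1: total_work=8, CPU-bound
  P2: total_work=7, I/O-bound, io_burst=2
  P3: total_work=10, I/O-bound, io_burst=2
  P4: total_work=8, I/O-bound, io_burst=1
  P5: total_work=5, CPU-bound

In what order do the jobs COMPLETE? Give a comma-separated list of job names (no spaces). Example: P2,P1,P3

Answer: P2,P3,P4,P5,P1

Derivation:
t=0-2: P1@Q0 runs 2, rem=6, quantum used, demote→Q1. Q0=[P2,P3,P4,P5] Q1=[P1] Q2=[]
t=2-4: P2@Q0 runs 2, rem=5, I/O yield, promote→Q0. Q0=[P3,P4,P5,P2] Q1=[P1] Q2=[]
t=4-6: P3@Q0 runs 2, rem=8, I/O yield, promote→Q0. Q0=[P4,P5,P2,P3] Q1=[P1] Q2=[]
t=6-7: P4@Q0 runs 1, rem=7, I/O yield, promote→Q0. Q0=[P5,P2,P3,P4] Q1=[P1] Q2=[]
t=7-9: P5@Q0 runs 2, rem=3, quantum used, demote→Q1. Q0=[P2,P3,P4] Q1=[P1,P5] Q2=[]
t=9-11: P2@Q0 runs 2, rem=3, I/O yield, promote→Q0. Q0=[P3,P4,P2] Q1=[P1,P5] Q2=[]
t=11-13: P3@Q0 runs 2, rem=6, I/O yield, promote→Q0. Q0=[P4,P2,P3] Q1=[P1,P5] Q2=[]
t=13-14: P4@Q0 runs 1, rem=6, I/O yield, promote→Q0. Q0=[P2,P3,P4] Q1=[P1,P5] Q2=[]
t=14-16: P2@Q0 runs 2, rem=1, I/O yield, promote→Q0. Q0=[P3,P4,P2] Q1=[P1,P5] Q2=[]
t=16-18: P3@Q0 runs 2, rem=4, I/O yield, promote→Q0. Q0=[P4,P2,P3] Q1=[P1,P5] Q2=[]
t=18-19: P4@Q0 runs 1, rem=5, I/O yield, promote→Q0. Q0=[P2,P3,P4] Q1=[P1,P5] Q2=[]
t=19-20: P2@Q0 runs 1, rem=0, completes. Q0=[P3,P4] Q1=[P1,P5] Q2=[]
t=20-22: P3@Q0 runs 2, rem=2, I/O yield, promote→Q0. Q0=[P4,P3] Q1=[P1,P5] Q2=[]
t=22-23: P4@Q0 runs 1, rem=4, I/O yield, promote→Q0. Q0=[P3,P4] Q1=[P1,P5] Q2=[]
t=23-25: P3@Q0 runs 2, rem=0, completes. Q0=[P4] Q1=[P1,P5] Q2=[]
t=25-26: P4@Q0 runs 1, rem=3, I/O yield, promote→Q0. Q0=[P4] Q1=[P1,P5] Q2=[]
t=26-27: P4@Q0 runs 1, rem=2, I/O yield, promote→Q0. Q0=[P4] Q1=[P1,P5] Q2=[]
t=27-28: P4@Q0 runs 1, rem=1, I/O yield, promote→Q0. Q0=[P4] Q1=[P1,P5] Q2=[]
t=28-29: P4@Q0 runs 1, rem=0, completes. Q0=[] Q1=[P1,P5] Q2=[]
t=29-34: P1@Q1 runs 5, rem=1, quantum used, demote→Q2. Q0=[] Q1=[P5] Q2=[P1]
t=34-37: P5@Q1 runs 3, rem=0, completes. Q0=[] Q1=[] Q2=[P1]
t=37-38: P1@Q2 runs 1, rem=0, completes. Q0=[] Q1=[] Q2=[]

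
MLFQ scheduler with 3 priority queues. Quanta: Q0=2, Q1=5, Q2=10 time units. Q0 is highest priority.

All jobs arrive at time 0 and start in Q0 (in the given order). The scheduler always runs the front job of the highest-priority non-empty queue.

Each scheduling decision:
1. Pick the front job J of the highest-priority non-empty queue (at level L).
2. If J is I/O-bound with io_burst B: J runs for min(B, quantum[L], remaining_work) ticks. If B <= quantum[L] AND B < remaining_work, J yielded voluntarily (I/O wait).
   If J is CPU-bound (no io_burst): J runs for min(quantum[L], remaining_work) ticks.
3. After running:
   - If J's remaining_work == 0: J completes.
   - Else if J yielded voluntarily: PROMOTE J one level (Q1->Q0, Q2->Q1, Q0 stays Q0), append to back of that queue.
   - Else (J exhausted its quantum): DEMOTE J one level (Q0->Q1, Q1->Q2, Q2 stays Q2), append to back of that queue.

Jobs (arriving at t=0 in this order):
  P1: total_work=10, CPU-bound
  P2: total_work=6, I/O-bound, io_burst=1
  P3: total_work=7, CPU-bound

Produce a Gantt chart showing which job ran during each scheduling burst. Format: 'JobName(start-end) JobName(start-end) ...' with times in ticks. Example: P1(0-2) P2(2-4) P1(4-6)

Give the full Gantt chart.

Answer: P1(0-2) P2(2-3) P3(3-5) P2(5-6) P2(6-7) P2(7-8) P2(8-9) P2(9-10) P1(10-15) P3(15-20) P1(20-23)

Derivation:
t=0-2: P1@Q0 runs 2, rem=8, quantum used, demote→Q1. Q0=[P2,P3] Q1=[P1] Q2=[]
t=2-3: P2@Q0 runs 1, rem=5, I/O yield, promote→Q0. Q0=[P3,P2] Q1=[P1] Q2=[]
t=3-5: P3@Q0 runs 2, rem=5, quantum used, demote→Q1. Q0=[P2] Q1=[P1,P3] Q2=[]
t=5-6: P2@Q0 runs 1, rem=4, I/O yield, promote→Q0. Q0=[P2] Q1=[P1,P3] Q2=[]
t=6-7: P2@Q0 runs 1, rem=3, I/O yield, promote→Q0. Q0=[P2] Q1=[P1,P3] Q2=[]
t=7-8: P2@Q0 runs 1, rem=2, I/O yield, promote→Q0. Q0=[P2] Q1=[P1,P3] Q2=[]
t=8-9: P2@Q0 runs 1, rem=1, I/O yield, promote→Q0. Q0=[P2] Q1=[P1,P3] Q2=[]
t=9-10: P2@Q0 runs 1, rem=0, completes. Q0=[] Q1=[P1,P3] Q2=[]
t=10-15: P1@Q1 runs 5, rem=3, quantum used, demote→Q2. Q0=[] Q1=[P3] Q2=[P1]
t=15-20: P3@Q1 runs 5, rem=0, completes. Q0=[] Q1=[] Q2=[P1]
t=20-23: P1@Q2 runs 3, rem=0, completes. Q0=[] Q1=[] Q2=[]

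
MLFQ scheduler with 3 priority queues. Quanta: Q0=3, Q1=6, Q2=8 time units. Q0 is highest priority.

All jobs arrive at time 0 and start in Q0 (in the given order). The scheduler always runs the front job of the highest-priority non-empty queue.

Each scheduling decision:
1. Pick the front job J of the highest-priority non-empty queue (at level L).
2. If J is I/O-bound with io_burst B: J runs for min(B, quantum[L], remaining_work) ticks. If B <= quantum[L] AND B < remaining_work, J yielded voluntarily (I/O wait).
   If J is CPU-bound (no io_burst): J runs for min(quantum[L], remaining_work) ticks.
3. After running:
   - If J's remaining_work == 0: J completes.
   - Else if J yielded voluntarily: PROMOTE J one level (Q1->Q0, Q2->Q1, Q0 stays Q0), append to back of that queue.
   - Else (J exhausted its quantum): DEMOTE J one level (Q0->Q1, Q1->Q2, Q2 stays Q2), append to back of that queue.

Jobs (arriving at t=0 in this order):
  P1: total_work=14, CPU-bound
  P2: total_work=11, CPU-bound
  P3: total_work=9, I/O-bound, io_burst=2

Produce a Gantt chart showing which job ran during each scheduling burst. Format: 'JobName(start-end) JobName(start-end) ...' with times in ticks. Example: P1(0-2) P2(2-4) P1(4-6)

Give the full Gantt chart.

Answer: P1(0-3) P2(3-6) P3(6-8) P3(8-10) P3(10-12) P3(12-14) P3(14-15) P1(15-21) P2(21-27) P1(27-32) P2(32-34)

Derivation:
t=0-3: P1@Q0 runs 3, rem=11, quantum used, demote→Q1. Q0=[P2,P3] Q1=[P1] Q2=[]
t=3-6: P2@Q0 runs 3, rem=8, quantum used, demote→Q1. Q0=[P3] Q1=[P1,P2] Q2=[]
t=6-8: P3@Q0 runs 2, rem=7, I/O yield, promote→Q0. Q0=[P3] Q1=[P1,P2] Q2=[]
t=8-10: P3@Q0 runs 2, rem=5, I/O yield, promote→Q0. Q0=[P3] Q1=[P1,P2] Q2=[]
t=10-12: P3@Q0 runs 2, rem=3, I/O yield, promote→Q0. Q0=[P3] Q1=[P1,P2] Q2=[]
t=12-14: P3@Q0 runs 2, rem=1, I/O yield, promote→Q0. Q0=[P3] Q1=[P1,P2] Q2=[]
t=14-15: P3@Q0 runs 1, rem=0, completes. Q0=[] Q1=[P1,P2] Q2=[]
t=15-21: P1@Q1 runs 6, rem=5, quantum used, demote→Q2. Q0=[] Q1=[P2] Q2=[P1]
t=21-27: P2@Q1 runs 6, rem=2, quantum used, demote→Q2. Q0=[] Q1=[] Q2=[P1,P2]
t=27-32: P1@Q2 runs 5, rem=0, completes. Q0=[] Q1=[] Q2=[P2]
t=32-34: P2@Q2 runs 2, rem=0, completes. Q0=[] Q1=[] Q2=[]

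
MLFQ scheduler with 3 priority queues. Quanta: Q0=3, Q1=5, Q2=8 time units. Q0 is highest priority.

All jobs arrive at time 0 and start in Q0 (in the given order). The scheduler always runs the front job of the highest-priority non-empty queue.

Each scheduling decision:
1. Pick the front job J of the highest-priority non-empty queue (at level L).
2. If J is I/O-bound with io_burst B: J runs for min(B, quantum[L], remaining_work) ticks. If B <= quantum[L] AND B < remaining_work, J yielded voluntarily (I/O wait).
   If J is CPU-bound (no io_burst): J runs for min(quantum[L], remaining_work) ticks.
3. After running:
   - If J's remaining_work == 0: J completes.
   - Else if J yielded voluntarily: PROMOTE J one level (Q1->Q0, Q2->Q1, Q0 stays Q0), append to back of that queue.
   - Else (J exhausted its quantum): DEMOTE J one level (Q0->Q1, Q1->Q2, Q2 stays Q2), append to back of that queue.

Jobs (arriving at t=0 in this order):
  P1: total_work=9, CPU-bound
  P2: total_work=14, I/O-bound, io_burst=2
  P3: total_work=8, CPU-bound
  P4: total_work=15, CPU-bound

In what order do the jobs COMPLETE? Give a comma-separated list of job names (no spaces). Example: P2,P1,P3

t=0-3: P1@Q0 runs 3, rem=6, quantum used, demote→Q1. Q0=[P2,P3,P4] Q1=[P1] Q2=[]
t=3-5: P2@Q0 runs 2, rem=12, I/O yield, promote→Q0. Q0=[P3,P4,P2] Q1=[P1] Q2=[]
t=5-8: P3@Q0 runs 3, rem=5, quantum used, demote→Q1. Q0=[P4,P2] Q1=[P1,P3] Q2=[]
t=8-11: P4@Q0 runs 3, rem=12, quantum used, demote→Q1. Q0=[P2] Q1=[P1,P3,P4] Q2=[]
t=11-13: P2@Q0 runs 2, rem=10, I/O yield, promote→Q0. Q0=[P2] Q1=[P1,P3,P4] Q2=[]
t=13-15: P2@Q0 runs 2, rem=8, I/O yield, promote→Q0. Q0=[P2] Q1=[P1,P3,P4] Q2=[]
t=15-17: P2@Q0 runs 2, rem=6, I/O yield, promote→Q0. Q0=[P2] Q1=[P1,P3,P4] Q2=[]
t=17-19: P2@Q0 runs 2, rem=4, I/O yield, promote→Q0. Q0=[P2] Q1=[P1,P3,P4] Q2=[]
t=19-21: P2@Q0 runs 2, rem=2, I/O yield, promote→Q0. Q0=[P2] Q1=[P1,P3,P4] Q2=[]
t=21-23: P2@Q0 runs 2, rem=0, completes. Q0=[] Q1=[P1,P3,P4] Q2=[]
t=23-28: P1@Q1 runs 5, rem=1, quantum used, demote→Q2. Q0=[] Q1=[P3,P4] Q2=[P1]
t=28-33: P3@Q1 runs 5, rem=0, completes. Q0=[] Q1=[P4] Q2=[P1]
t=33-38: P4@Q1 runs 5, rem=7, quantum used, demote→Q2. Q0=[] Q1=[] Q2=[P1,P4]
t=38-39: P1@Q2 runs 1, rem=0, completes. Q0=[] Q1=[] Q2=[P4]
t=39-46: P4@Q2 runs 7, rem=0, completes. Q0=[] Q1=[] Q2=[]

Answer: P2,P3,P1,P4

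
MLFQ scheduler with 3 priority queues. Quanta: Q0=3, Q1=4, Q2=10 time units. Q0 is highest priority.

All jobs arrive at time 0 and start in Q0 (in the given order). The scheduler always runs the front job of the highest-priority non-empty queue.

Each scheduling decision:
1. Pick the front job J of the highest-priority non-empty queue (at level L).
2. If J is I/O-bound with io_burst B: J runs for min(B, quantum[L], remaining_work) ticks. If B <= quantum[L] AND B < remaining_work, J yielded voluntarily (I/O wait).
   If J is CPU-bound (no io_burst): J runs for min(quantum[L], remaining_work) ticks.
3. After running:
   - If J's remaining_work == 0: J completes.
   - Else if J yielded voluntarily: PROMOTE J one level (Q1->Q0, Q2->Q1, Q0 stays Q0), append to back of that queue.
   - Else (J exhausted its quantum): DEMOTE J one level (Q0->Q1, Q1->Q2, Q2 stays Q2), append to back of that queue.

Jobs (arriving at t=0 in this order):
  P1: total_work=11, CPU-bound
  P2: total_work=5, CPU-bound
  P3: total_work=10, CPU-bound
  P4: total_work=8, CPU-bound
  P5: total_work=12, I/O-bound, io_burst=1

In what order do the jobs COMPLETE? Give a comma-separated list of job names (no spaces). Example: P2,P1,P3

t=0-3: P1@Q0 runs 3, rem=8, quantum used, demote→Q1. Q0=[P2,P3,P4,P5] Q1=[P1] Q2=[]
t=3-6: P2@Q0 runs 3, rem=2, quantum used, demote→Q1. Q0=[P3,P4,P5] Q1=[P1,P2] Q2=[]
t=6-9: P3@Q0 runs 3, rem=7, quantum used, demote→Q1. Q0=[P4,P5] Q1=[P1,P2,P3] Q2=[]
t=9-12: P4@Q0 runs 3, rem=5, quantum used, demote→Q1. Q0=[P5] Q1=[P1,P2,P3,P4] Q2=[]
t=12-13: P5@Q0 runs 1, rem=11, I/O yield, promote→Q0. Q0=[P5] Q1=[P1,P2,P3,P4] Q2=[]
t=13-14: P5@Q0 runs 1, rem=10, I/O yield, promote→Q0. Q0=[P5] Q1=[P1,P2,P3,P4] Q2=[]
t=14-15: P5@Q0 runs 1, rem=9, I/O yield, promote→Q0. Q0=[P5] Q1=[P1,P2,P3,P4] Q2=[]
t=15-16: P5@Q0 runs 1, rem=8, I/O yield, promote→Q0. Q0=[P5] Q1=[P1,P2,P3,P4] Q2=[]
t=16-17: P5@Q0 runs 1, rem=7, I/O yield, promote→Q0. Q0=[P5] Q1=[P1,P2,P3,P4] Q2=[]
t=17-18: P5@Q0 runs 1, rem=6, I/O yield, promote→Q0. Q0=[P5] Q1=[P1,P2,P3,P4] Q2=[]
t=18-19: P5@Q0 runs 1, rem=5, I/O yield, promote→Q0. Q0=[P5] Q1=[P1,P2,P3,P4] Q2=[]
t=19-20: P5@Q0 runs 1, rem=4, I/O yield, promote→Q0. Q0=[P5] Q1=[P1,P2,P3,P4] Q2=[]
t=20-21: P5@Q0 runs 1, rem=3, I/O yield, promote→Q0. Q0=[P5] Q1=[P1,P2,P3,P4] Q2=[]
t=21-22: P5@Q0 runs 1, rem=2, I/O yield, promote→Q0. Q0=[P5] Q1=[P1,P2,P3,P4] Q2=[]
t=22-23: P5@Q0 runs 1, rem=1, I/O yield, promote→Q0. Q0=[P5] Q1=[P1,P2,P3,P4] Q2=[]
t=23-24: P5@Q0 runs 1, rem=0, completes. Q0=[] Q1=[P1,P2,P3,P4] Q2=[]
t=24-28: P1@Q1 runs 4, rem=4, quantum used, demote→Q2. Q0=[] Q1=[P2,P3,P4] Q2=[P1]
t=28-30: P2@Q1 runs 2, rem=0, completes. Q0=[] Q1=[P3,P4] Q2=[P1]
t=30-34: P3@Q1 runs 4, rem=3, quantum used, demote→Q2. Q0=[] Q1=[P4] Q2=[P1,P3]
t=34-38: P4@Q1 runs 4, rem=1, quantum used, demote→Q2. Q0=[] Q1=[] Q2=[P1,P3,P4]
t=38-42: P1@Q2 runs 4, rem=0, completes. Q0=[] Q1=[] Q2=[P3,P4]
t=42-45: P3@Q2 runs 3, rem=0, completes. Q0=[] Q1=[] Q2=[P4]
t=45-46: P4@Q2 runs 1, rem=0, completes. Q0=[] Q1=[] Q2=[]

Answer: P5,P2,P1,P3,P4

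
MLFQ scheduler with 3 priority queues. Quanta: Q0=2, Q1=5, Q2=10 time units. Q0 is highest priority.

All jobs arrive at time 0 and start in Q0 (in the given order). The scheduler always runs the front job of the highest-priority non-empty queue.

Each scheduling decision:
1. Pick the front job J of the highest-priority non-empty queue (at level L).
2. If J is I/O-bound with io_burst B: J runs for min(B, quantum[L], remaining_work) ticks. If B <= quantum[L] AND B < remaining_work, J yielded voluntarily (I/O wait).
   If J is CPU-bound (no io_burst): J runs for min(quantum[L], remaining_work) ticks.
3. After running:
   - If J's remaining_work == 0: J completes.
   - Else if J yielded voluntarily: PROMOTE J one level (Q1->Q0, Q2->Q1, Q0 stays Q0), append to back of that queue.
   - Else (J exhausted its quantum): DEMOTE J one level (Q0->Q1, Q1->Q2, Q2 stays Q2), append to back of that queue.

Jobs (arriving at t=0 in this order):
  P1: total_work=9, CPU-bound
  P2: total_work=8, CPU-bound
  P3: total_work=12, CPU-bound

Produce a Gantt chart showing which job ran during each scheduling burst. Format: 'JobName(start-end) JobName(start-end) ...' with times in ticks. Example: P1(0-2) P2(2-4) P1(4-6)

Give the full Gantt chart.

Answer: P1(0-2) P2(2-4) P3(4-6) P1(6-11) P2(11-16) P3(16-21) P1(21-23) P2(23-24) P3(24-29)

Derivation:
t=0-2: P1@Q0 runs 2, rem=7, quantum used, demote→Q1. Q0=[P2,P3] Q1=[P1] Q2=[]
t=2-4: P2@Q0 runs 2, rem=6, quantum used, demote→Q1. Q0=[P3] Q1=[P1,P2] Q2=[]
t=4-6: P3@Q0 runs 2, rem=10, quantum used, demote→Q1. Q0=[] Q1=[P1,P2,P3] Q2=[]
t=6-11: P1@Q1 runs 5, rem=2, quantum used, demote→Q2. Q0=[] Q1=[P2,P3] Q2=[P1]
t=11-16: P2@Q1 runs 5, rem=1, quantum used, demote→Q2. Q0=[] Q1=[P3] Q2=[P1,P2]
t=16-21: P3@Q1 runs 5, rem=5, quantum used, demote→Q2. Q0=[] Q1=[] Q2=[P1,P2,P3]
t=21-23: P1@Q2 runs 2, rem=0, completes. Q0=[] Q1=[] Q2=[P2,P3]
t=23-24: P2@Q2 runs 1, rem=0, completes. Q0=[] Q1=[] Q2=[P3]
t=24-29: P3@Q2 runs 5, rem=0, completes. Q0=[] Q1=[] Q2=[]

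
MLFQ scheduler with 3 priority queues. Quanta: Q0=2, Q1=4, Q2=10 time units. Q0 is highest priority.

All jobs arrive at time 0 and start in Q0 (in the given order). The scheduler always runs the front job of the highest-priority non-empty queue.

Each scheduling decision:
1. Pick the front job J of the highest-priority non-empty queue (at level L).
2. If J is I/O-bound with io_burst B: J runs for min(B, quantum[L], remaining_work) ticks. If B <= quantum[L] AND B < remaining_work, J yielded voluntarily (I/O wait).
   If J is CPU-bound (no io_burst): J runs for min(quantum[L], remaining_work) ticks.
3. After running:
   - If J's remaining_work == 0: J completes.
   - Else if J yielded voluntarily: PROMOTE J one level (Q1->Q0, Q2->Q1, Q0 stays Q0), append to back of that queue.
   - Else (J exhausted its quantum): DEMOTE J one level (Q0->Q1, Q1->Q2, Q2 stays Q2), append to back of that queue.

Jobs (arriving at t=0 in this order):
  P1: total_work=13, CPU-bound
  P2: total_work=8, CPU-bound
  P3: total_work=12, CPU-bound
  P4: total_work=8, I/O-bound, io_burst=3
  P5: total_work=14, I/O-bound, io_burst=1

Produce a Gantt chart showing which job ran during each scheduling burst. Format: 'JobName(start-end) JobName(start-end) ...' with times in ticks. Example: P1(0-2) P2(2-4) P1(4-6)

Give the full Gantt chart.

t=0-2: P1@Q0 runs 2, rem=11, quantum used, demote→Q1. Q0=[P2,P3,P4,P5] Q1=[P1] Q2=[]
t=2-4: P2@Q0 runs 2, rem=6, quantum used, demote→Q1. Q0=[P3,P4,P5] Q1=[P1,P2] Q2=[]
t=4-6: P3@Q0 runs 2, rem=10, quantum used, demote→Q1. Q0=[P4,P5] Q1=[P1,P2,P3] Q2=[]
t=6-8: P4@Q0 runs 2, rem=6, quantum used, demote→Q1. Q0=[P5] Q1=[P1,P2,P3,P4] Q2=[]
t=8-9: P5@Q0 runs 1, rem=13, I/O yield, promote→Q0. Q0=[P5] Q1=[P1,P2,P3,P4] Q2=[]
t=9-10: P5@Q0 runs 1, rem=12, I/O yield, promote→Q0. Q0=[P5] Q1=[P1,P2,P3,P4] Q2=[]
t=10-11: P5@Q0 runs 1, rem=11, I/O yield, promote→Q0. Q0=[P5] Q1=[P1,P2,P3,P4] Q2=[]
t=11-12: P5@Q0 runs 1, rem=10, I/O yield, promote→Q0. Q0=[P5] Q1=[P1,P2,P3,P4] Q2=[]
t=12-13: P5@Q0 runs 1, rem=9, I/O yield, promote→Q0. Q0=[P5] Q1=[P1,P2,P3,P4] Q2=[]
t=13-14: P5@Q0 runs 1, rem=8, I/O yield, promote→Q0. Q0=[P5] Q1=[P1,P2,P3,P4] Q2=[]
t=14-15: P5@Q0 runs 1, rem=7, I/O yield, promote→Q0. Q0=[P5] Q1=[P1,P2,P3,P4] Q2=[]
t=15-16: P5@Q0 runs 1, rem=6, I/O yield, promote→Q0. Q0=[P5] Q1=[P1,P2,P3,P4] Q2=[]
t=16-17: P5@Q0 runs 1, rem=5, I/O yield, promote→Q0. Q0=[P5] Q1=[P1,P2,P3,P4] Q2=[]
t=17-18: P5@Q0 runs 1, rem=4, I/O yield, promote→Q0. Q0=[P5] Q1=[P1,P2,P3,P4] Q2=[]
t=18-19: P5@Q0 runs 1, rem=3, I/O yield, promote→Q0. Q0=[P5] Q1=[P1,P2,P3,P4] Q2=[]
t=19-20: P5@Q0 runs 1, rem=2, I/O yield, promote→Q0. Q0=[P5] Q1=[P1,P2,P3,P4] Q2=[]
t=20-21: P5@Q0 runs 1, rem=1, I/O yield, promote→Q0. Q0=[P5] Q1=[P1,P2,P3,P4] Q2=[]
t=21-22: P5@Q0 runs 1, rem=0, completes. Q0=[] Q1=[P1,P2,P3,P4] Q2=[]
t=22-26: P1@Q1 runs 4, rem=7, quantum used, demote→Q2. Q0=[] Q1=[P2,P3,P4] Q2=[P1]
t=26-30: P2@Q1 runs 4, rem=2, quantum used, demote→Q2. Q0=[] Q1=[P3,P4] Q2=[P1,P2]
t=30-34: P3@Q1 runs 4, rem=6, quantum used, demote→Q2. Q0=[] Q1=[P4] Q2=[P1,P2,P3]
t=34-37: P4@Q1 runs 3, rem=3, I/O yield, promote→Q0. Q0=[P4] Q1=[] Q2=[P1,P2,P3]
t=37-39: P4@Q0 runs 2, rem=1, quantum used, demote→Q1. Q0=[] Q1=[P4] Q2=[P1,P2,P3]
t=39-40: P4@Q1 runs 1, rem=0, completes. Q0=[] Q1=[] Q2=[P1,P2,P3]
t=40-47: P1@Q2 runs 7, rem=0, completes. Q0=[] Q1=[] Q2=[P2,P3]
t=47-49: P2@Q2 runs 2, rem=0, completes. Q0=[] Q1=[] Q2=[P3]
t=49-55: P3@Q2 runs 6, rem=0, completes. Q0=[] Q1=[] Q2=[]

Answer: P1(0-2) P2(2-4) P3(4-6) P4(6-8) P5(8-9) P5(9-10) P5(10-11) P5(11-12) P5(12-13) P5(13-14) P5(14-15) P5(15-16) P5(16-17) P5(17-18) P5(18-19) P5(19-20) P5(20-21) P5(21-22) P1(22-26) P2(26-30) P3(30-34) P4(34-37) P4(37-39) P4(39-40) P1(40-47) P2(47-49) P3(49-55)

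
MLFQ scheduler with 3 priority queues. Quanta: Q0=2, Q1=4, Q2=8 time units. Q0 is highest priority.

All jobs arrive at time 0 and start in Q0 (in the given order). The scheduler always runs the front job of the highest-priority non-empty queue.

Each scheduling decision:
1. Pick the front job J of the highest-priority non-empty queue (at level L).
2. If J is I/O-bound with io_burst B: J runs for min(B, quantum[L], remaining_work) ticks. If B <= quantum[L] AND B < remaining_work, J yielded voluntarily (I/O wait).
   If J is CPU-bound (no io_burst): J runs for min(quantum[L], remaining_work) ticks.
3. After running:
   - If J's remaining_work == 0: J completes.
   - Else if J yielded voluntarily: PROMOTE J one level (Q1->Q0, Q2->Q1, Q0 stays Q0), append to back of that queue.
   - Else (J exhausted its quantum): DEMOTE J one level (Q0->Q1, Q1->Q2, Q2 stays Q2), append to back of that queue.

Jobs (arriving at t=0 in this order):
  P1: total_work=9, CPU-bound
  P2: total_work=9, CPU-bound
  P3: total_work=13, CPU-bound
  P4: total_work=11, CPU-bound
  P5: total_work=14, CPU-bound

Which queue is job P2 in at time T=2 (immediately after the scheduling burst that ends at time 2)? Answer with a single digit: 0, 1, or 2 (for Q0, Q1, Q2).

Answer: 0

Derivation:
t=0-2: P1@Q0 runs 2, rem=7, quantum used, demote→Q1. Q0=[P2,P3,P4,P5] Q1=[P1] Q2=[]
t=2-4: P2@Q0 runs 2, rem=7, quantum used, demote→Q1. Q0=[P3,P4,P5] Q1=[P1,P2] Q2=[]
t=4-6: P3@Q0 runs 2, rem=11, quantum used, demote→Q1. Q0=[P4,P5] Q1=[P1,P2,P3] Q2=[]
t=6-8: P4@Q0 runs 2, rem=9, quantum used, demote→Q1. Q0=[P5] Q1=[P1,P2,P3,P4] Q2=[]
t=8-10: P5@Q0 runs 2, rem=12, quantum used, demote→Q1. Q0=[] Q1=[P1,P2,P3,P4,P5] Q2=[]
t=10-14: P1@Q1 runs 4, rem=3, quantum used, demote→Q2. Q0=[] Q1=[P2,P3,P4,P5] Q2=[P1]
t=14-18: P2@Q1 runs 4, rem=3, quantum used, demote→Q2. Q0=[] Q1=[P3,P4,P5] Q2=[P1,P2]
t=18-22: P3@Q1 runs 4, rem=7, quantum used, demote→Q2. Q0=[] Q1=[P4,P5] Q2=[P1,P2,P3]
t=22-26: P4@Q1 runs 4, rem=5, quantum used, demote→Q2. Q0=[] Q1=[P5] Q2=[P1,P2,P3,P4]
t=26-30: P5@Q1 runs 4, rem=8, quantum used, demote→Q2. Q0=[] Q1=[] Q2=[P1,P2,P3,P4,P5]
t=30-33: P1@Q2 runs 3, rem=0, completes. Q0=[] Q1=[] Q2=[P2,P3,P4,P5]
t=33-36: P2@Q2 runs 3, rem=0, completes. Q0=[] Q1=[] Q2=[P3,P4,P5]
t=36-43: P3@Q2 runs 7, rem=0, completes. Q0=[] Q1=[] Q2=[P4,P5]
t=43-48: P4@Q2 runs 5, rem=0, completes. Q0=[] Q1=[] Q2=[P5]
t=48-56: P5@Q2 runs 8, rem=0, completes. Q0=[] Q1=[] Q2=[]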